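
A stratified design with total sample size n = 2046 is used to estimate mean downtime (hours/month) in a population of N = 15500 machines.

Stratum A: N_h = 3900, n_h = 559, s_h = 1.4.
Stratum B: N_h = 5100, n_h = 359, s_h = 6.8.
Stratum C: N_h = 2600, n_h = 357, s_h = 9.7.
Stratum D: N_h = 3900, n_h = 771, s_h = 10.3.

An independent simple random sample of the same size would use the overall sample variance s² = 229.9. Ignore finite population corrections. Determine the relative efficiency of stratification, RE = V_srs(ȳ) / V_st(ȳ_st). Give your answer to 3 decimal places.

RE ≈ 3.709

V̂(ȳ_st) = Σ W_h² s_h²/n_h, with W_h = N_h/N and N = 15500:
  stratum A: (3900/15500)²·1.4²/559 = 0.000221978
  stratum B: (5100/15500)²·6.8²/359 = 0.0139444
  stratum C: (2600/15500)²·9.7²/357 = 0.00741581
  stratum D: (3900/15500)²·10.3²/771 = 0.00871136
V_st = 0.0302936
V_srs = s²/n = 229.9/2046 = 0.112366
Relative efficiency = V_srs / V_st = 0.112366/0.0302936 = 3.7092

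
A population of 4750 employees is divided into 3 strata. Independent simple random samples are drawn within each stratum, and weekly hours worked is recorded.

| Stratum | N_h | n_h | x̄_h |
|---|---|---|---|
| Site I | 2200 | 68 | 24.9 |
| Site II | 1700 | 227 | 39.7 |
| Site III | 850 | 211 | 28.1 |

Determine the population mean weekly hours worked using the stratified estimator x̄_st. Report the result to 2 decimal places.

x̄_st ≈ 30.77

N = Σ N_h = 4750. Stratum weights W_h = N_h/N.
x̄_st = (2200·24.9 + 1700·39.7 + 850·28.1) / 4750 = 30.7695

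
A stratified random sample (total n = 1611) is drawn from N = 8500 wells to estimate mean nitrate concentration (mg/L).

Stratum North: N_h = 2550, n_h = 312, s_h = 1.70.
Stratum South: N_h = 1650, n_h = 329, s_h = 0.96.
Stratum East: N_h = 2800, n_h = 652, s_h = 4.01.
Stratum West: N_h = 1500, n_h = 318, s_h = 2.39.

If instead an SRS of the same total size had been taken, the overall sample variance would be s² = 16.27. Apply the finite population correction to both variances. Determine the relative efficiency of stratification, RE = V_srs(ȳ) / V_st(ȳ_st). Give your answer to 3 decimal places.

RE ≈ 2.473

V̂(ȳ_st) = Σ W_h² (1 − n_h/N_h) s_h²/n_h, with W_h = N_h/N and N = 8500:
  stratum North: (2550/8500)²·(1 − 312/2550)·1.70²/312 = 0.000731654
  stratum South: (1650/8500)²·(1 − 329/1650)·0.96²/329 = 8.45075e-05
  stratum East: (2800/8500)²·(1 − 652/2800)·4.01²/652 = 0.00205303
  stratum West: (1500/8500)²·(1 − 318/1500)·2.39²/318 = 0.000440798
V_st = 0.00330999
V_srs = (1 − 1611/8500)·16.27/1611 = 0.0081852
Relative efficiency = V_srs / V_st = 0.0081852/0.00330999 = 2.4729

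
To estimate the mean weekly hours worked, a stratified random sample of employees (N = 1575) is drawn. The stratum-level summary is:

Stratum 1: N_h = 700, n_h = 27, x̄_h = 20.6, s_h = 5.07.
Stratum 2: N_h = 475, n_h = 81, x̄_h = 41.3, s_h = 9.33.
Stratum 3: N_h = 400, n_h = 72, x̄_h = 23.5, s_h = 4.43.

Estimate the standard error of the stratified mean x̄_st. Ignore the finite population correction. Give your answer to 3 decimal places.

V̂(x̄_st) = Σ W_h² s_h²/n_h, with W_h = N_h/N and N = 1575:
  stratum 1: (700/1575)²·5.07²/27 = 0.188056
  stratum 2: (475/1575)²·9.33²/81 = 0.0977472
  stratum 3: (400/1575)²·4.43²/72 = 0.0175806
V̂(x̄_st) = 0.303384
SE(x̄_st) = √0.303384 = 0.550803

SE(x̄_st) ≈ 0.551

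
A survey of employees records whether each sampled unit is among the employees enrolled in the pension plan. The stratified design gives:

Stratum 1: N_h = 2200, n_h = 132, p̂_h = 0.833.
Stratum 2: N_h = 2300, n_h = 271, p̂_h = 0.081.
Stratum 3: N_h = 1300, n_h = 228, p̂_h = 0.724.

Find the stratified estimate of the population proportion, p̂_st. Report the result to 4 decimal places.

N = 5800; stratum weights W_h = N_h/N.
p̂_st = Σ W_h p̂_h = (2200·0.833 + 2300·0.081 + 1300·0.724)/5800 = 0.51036

p̂_st ≈ 0.5104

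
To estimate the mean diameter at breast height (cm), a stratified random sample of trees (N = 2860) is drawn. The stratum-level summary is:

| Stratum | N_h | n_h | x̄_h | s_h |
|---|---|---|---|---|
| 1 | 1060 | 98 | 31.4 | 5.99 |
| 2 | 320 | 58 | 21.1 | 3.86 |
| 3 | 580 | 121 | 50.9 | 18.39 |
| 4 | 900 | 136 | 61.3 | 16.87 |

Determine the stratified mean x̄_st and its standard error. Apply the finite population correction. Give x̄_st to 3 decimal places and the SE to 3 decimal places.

x̄_st ≈ 43.611, SE ≈ 0.561

x̄_st = Σ W_h x̄_h = (1060·31.4 + 320·21.1 + 580·50.9 + 900·61.3)/2860 = 43.61119
V̂(x̄_st) = Σ W_h² (1 − n_h/N_h) s_h²/n_h, with W_h = N_h/N and N = 2860:
  stratum 1: (1060/2860)²·(1 − 98/1060)·5.99²/98 = 0.0456432
  stratum 2: (320/2860)²·(1 − 58/320)·3.86²/58 = 0.00263309
  stratum 3: (580/2860)²·(1 − 121/580)·18.39²/121 = 0.0909676
  stratum 4: (900/2860)²·(1 − 136/900)·16.87²/136 = 0.175912
V̂(x̄_st) = 0.315156
SE(x̄_st) = √0.315156 = 0.561387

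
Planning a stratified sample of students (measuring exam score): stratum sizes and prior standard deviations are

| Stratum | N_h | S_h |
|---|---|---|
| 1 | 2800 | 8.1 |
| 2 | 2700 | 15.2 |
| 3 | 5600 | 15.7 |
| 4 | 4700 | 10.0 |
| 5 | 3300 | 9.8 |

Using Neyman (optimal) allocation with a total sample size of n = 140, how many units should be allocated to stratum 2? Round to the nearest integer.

25

Neyman allocation: n_h = n · N_h S_h / Σ N_i S_i, with n = 140.
  stratum 1: N_h·S_h = 2800·8.1 = 22680.00
  stratum 2: N_h·S_h = 2700·15.2 = 41040.00
  stratum 3: N_h·S_h = 5600·15.7 = 87920.00
  stratum 4: N_h·S_h = 4700·10.0 = 47000.00
  stratum 5: N_h·S_h = 3300·9.8 = 32340.00
Σ N_h S_h = 230980.00
n for stratum 2 = 140·41040.00/230980.00 = 24.875 → 25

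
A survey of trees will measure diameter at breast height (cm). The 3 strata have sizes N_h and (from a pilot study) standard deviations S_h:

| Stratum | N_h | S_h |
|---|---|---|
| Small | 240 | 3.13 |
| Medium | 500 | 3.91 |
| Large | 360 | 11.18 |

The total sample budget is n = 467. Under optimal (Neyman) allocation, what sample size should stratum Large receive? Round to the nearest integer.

279

Neyman allocation: n_h = n · N_h S_h / Σ N_i S_i, with n = 467.
  stratum Small: N_h·S_h = 240·3.13 = 751.20
  stratum Medium: N_h·S_h = 500·3.91 = 1955.00
  stratum Large: N_h·S_h = 360·11.18 = 4024.80
Σ N_h S_h = 6731.00
n for stratum Large = 467·4024.80/6731.00 = 279.243 → 279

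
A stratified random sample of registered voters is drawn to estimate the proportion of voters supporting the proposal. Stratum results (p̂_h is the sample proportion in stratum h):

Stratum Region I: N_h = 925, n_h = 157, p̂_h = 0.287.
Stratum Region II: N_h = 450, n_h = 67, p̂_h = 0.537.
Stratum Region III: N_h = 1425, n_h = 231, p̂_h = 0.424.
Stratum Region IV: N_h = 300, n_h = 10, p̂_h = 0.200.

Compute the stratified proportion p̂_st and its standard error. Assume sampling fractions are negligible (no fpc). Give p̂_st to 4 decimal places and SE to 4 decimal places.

N = 3100; stratum weights W_h = N_h/N.
p̂_st = Σ W_h p̂_h = (925·0.287 + 450·0.537 + 1425·0.424 + 300·0.200)/3100 = 0.37785
V̂(p̂_st) = Σ W_h² p̂_h(1−p̂_h)/(n_h−1):
  stratum Region I: (925/3100)²·0.287·0.713/156 = 0.00011679
  stratum Region II: (450/3100)²·0.537·0.463/66 = 7.93803e-05
  stratum Region III: (1425/3100)²·0.424·0.576/230 = 0.000224371
  stratum Region IV: (300/3100)²·0.200·0.800/9 = 0.000166493
V̂(p̂_st) = 0.000587035; SE = √V̂ = 0.0242288

p̂_st ≈ 0.3778, SE ≈ 0.0242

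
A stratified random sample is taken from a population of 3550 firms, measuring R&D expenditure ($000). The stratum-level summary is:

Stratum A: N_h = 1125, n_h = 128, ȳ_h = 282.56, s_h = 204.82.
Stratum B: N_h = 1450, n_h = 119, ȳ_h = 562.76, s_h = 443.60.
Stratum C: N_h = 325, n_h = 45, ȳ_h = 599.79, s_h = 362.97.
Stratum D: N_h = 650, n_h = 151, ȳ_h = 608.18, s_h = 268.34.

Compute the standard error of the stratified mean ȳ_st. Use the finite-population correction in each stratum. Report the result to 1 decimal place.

SE(ȳ_st) ≈ 17.8

V̂(ȳ_st) = Σ W_h² (1 − n_h/N_h) s_h²/n_h, with W_h = N_h/N and N = 3550:
  stratum A: (1125/3550)²·(1 − 128/1125)·204.82²/128 = 29.1693
  stratum B: (1450/3550)²·(1 − 119/1450)·443.60²/119 = 253.236
  stratum C: (325/3550)²·(1 − 45/325)·362.97²/45 = 21.1404
  stratum D: (650/3550)²·(1 − 151/650)·268.34²/151 = 12.273
V̂(ȳ_st) = 315.819
SE(ȳ_st) = √315.819 = 17.7713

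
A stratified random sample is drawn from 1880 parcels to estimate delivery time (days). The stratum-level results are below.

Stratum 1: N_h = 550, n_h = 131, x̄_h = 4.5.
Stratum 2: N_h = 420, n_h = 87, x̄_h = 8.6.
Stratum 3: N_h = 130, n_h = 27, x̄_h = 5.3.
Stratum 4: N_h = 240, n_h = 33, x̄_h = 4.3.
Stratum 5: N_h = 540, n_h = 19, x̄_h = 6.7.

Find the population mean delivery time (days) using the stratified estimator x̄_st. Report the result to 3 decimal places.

x̄_st ≈ 6.078

N = Σ N_h = 1880. Stratum weights W_h = N_h/N.
x̄_st = (550·4.5 + 420·8.6 + 130·5.3 + 240·4.3 + 540·6.7) / 1880 = 6.07766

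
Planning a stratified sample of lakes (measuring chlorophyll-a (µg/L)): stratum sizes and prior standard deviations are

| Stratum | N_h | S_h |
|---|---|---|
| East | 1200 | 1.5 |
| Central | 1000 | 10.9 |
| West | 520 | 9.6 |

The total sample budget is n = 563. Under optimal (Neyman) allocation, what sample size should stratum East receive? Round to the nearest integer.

57

Neyman allocation: n_h = n · N_h S_h / Σ N_i S_i, with n = 563.
  stratum East: N_h·S_h = 1200·1.5 = 1800.00
  stratum Central: N_h·S_h = 1000·10.9 = 10900.00
  stratum West: N_h·S_h = 520·9.6 = 4992.00
Σ N_h S_h = 17692.00
n for stratum East = 563·1800.00/17692.00 = 57.280 → 57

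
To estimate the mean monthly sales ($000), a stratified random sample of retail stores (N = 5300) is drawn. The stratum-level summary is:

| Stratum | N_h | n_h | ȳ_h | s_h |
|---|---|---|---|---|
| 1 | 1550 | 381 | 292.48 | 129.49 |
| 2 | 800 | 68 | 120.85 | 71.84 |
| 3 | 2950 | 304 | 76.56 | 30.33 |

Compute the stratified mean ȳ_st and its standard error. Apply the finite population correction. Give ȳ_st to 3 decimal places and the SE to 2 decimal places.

ȳ_st = Σ W_h ȳ_h = (1550·292.48 + 800·120.85 + 2950·76.56)/5300 = 146.39170
V̂(ȳ_st) = Σ W_h² (1 − n_h/N_h) s_h²/n_h, with W_h = N_h/N and N = 5300:
  stratum 1: (1550/5300)²·(1 − 381/1550)·129.49²/381 = 2.83885
  stratum 2: (800/5300)²·(1 − 68/800)·71.84²/68 = 1.58224
  stratum 3: (2950/5300)²·(1 − 304/2950)·30.33²/304 = 0.840875
V̂(ȳ_st) = 5.26196
SE(ȳ_st) = √5.26196 = 2.2939

ȳ_st ≈ 146.392, SE ≈ 2.29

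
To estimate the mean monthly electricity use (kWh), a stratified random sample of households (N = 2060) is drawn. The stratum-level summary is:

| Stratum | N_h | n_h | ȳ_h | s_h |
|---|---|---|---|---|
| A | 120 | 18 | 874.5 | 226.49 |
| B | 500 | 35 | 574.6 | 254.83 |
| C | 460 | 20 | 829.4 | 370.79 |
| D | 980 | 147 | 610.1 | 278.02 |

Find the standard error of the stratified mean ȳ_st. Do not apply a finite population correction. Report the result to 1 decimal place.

SE(ȳ_st) ≈ 24.1

V̂(ȳ_st) = Σ W_h² s_h²/n_h, with W_h = N_h/N and N = 2060:
  stratum A: (120/2060)²·226.49²/18 = 9.6706
  stratum B: (500/2060)²·254.83²/35 = 109.305
  stratum C: (460/2060)²·370.79²/20 = 342.774
  stratum D: (980/2060)²·278.02²/147 = 119.002
V̂(ȳ_st) = 580.75
SE(ȳ_st) = √580.75 = 24.0988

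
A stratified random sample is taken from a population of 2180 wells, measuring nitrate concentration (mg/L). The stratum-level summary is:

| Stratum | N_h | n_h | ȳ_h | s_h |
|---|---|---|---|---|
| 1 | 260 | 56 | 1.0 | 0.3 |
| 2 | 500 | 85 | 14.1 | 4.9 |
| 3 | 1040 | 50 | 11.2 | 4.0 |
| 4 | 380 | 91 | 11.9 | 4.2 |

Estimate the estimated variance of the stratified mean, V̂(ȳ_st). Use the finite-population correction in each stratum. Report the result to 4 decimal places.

V̂(ȳ_st) ≈ 0.0862

V̂(ȳ_st) = Σ W_h² (1 − n_h/N_h) s_h²/n_h, with W_h = N_h/N and N = 2180:
  stratum 1: (260/2180)²·(1 − 56/260)·0.3²/56 = 1.79368e-05
  stratum 2: (500/2180)²·(1 − 85/500)·4.9²/85 = 0.0123333
  stratum 3: (1040/2180)²·(1 − 50/1040)·4.0²/50 = 0.0693275
  stratum 4: (380/2180)²·(1 − 91/380)·4.2²/91 = 0.00447946
V̂(ȳ_st) = 0.0861582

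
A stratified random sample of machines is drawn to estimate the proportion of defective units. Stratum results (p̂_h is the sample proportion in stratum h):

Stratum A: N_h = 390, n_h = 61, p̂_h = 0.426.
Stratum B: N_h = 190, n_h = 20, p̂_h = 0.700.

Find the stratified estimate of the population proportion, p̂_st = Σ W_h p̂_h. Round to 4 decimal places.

p̂_st ≈ 0.5158

N = 580; stratum weights W_h = N_h/N.
p̂_st = Σ W_h p̂_h = (390·0.426 + 190·0.700)/580 = 0.51576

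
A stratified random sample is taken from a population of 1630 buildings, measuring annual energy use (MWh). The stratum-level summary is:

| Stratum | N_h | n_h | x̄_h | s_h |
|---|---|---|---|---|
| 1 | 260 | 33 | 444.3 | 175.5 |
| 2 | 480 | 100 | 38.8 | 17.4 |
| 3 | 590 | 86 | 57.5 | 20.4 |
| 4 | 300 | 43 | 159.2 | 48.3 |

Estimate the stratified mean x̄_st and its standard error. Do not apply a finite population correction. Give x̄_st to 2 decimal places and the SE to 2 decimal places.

x̄_st = Σ W_h x̄_h = (260·444.3 + 480·38.8 + 590·57.5 + 300·159.2)/1630 = 132.40920
V̂(x̄_st) = Σ W_h² s_h²/n_h, with W_h = N_h/N and N = 1630:
  stratum 1: (260/1630)²·175.5²/33 = 23.7472
  stratum 2: (480/1630)²·17.4²/100 = 0.262546
  stratum 3: (590/1630)²·20.4²/86 = 0.634002
  stratum 4: (300/1630)²·48.3²/43 = 1.83778
V̂(x̄_st) = 26.4815
SE(x̄_st) = √26.4815 = 5.14602

x̄_st ≈ 132.41, SE ≈ 5.15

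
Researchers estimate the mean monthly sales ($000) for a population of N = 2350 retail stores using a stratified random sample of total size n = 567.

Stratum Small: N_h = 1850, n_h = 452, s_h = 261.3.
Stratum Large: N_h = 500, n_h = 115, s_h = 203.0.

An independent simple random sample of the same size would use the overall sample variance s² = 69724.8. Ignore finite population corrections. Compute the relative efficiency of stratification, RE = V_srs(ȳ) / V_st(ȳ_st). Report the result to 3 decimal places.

V̂(ȳ_st) = Σ W_h² s_h²/n_h, with W_h = N_h/N and N = 2350:
  stratum Small: (1850/2350)²·261.3²/452 = 93.6156
  stratum Large: (500/2350)²·203.0²/115 = 16.2218
V_st = 109.837
V_srs = s²/n = 69724.8/567 = 122.971
Relative efficiency = V_srs / V_st = 122.971/109.837 = 1.1196

RE ≈ 1.120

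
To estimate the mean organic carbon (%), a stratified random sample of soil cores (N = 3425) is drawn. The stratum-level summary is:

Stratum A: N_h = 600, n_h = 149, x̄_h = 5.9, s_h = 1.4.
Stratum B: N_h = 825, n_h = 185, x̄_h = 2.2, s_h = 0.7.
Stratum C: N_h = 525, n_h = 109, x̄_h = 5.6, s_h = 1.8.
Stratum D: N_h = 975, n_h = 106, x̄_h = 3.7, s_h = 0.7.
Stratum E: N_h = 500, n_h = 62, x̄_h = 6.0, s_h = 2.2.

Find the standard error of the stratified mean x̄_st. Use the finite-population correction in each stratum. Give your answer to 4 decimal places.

SE(x̄_st) ≈ 0.0526

V̂(x̄_st) = Σ W_h² (1 − n_h/N_h) s_h²/n_h, with W_h = N_h/N and N = 3425:
  stratum A: (600/3425)²·(1 − 149/600)·1.4²/149 = 0.000303443
  stratum B: (825/3425)²·(1 − 185/825)·0.7²/185 = 0.000119217
  stratum C: (525/3425)²·(1 − 109/525)·1.8²/109 = 0.000553414
  stratum D: (975/3425)²·(1 − 106/975)·0.7²/106 = 0.000333882
  stratum E: (500/3425)²·(1 − 62/500)·2.2²/62 = 0.00145739
V̂(x̄_st) = 0.00276735
SE(x̄_st) = √0.00276735 = 0.0526056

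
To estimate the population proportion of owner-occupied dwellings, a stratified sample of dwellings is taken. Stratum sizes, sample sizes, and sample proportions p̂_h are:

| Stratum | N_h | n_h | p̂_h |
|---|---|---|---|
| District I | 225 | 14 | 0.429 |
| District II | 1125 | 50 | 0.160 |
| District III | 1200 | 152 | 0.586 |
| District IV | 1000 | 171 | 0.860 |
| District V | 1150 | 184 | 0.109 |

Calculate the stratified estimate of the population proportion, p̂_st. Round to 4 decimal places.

N = 4700; stratum weights W_h = N_h/N.
p̂_st = Σ W_h p̂_h = (225·0.429 + 1125·0.160 + 1200·0.586 + 1000·0.860 + 1150·0.109)/4700 = 0.41810

p̂_st ≈ 0.4181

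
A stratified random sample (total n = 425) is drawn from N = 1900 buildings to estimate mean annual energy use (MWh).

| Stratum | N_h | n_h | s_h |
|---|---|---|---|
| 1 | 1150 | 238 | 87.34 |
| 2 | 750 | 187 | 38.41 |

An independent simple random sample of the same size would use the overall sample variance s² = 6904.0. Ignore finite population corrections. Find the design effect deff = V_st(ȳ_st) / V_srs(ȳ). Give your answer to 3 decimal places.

V̂(ȳ_st) = Σ W_h² s_h²/n_h, with W_h = N_h/N and N = 1900:
  stratum 1: (1150/1900)²·87.34²/238 = 11.7419
  stratum 2: (750/1900)²·38.41²/187 = 1.22931
V_st = 12.9712
V_srs = s²/n = 6904.0/425 = 16.2447
deff = V_st / V_srs = 12.9712/16.2447 = 0.7985

deff ≈ 0.798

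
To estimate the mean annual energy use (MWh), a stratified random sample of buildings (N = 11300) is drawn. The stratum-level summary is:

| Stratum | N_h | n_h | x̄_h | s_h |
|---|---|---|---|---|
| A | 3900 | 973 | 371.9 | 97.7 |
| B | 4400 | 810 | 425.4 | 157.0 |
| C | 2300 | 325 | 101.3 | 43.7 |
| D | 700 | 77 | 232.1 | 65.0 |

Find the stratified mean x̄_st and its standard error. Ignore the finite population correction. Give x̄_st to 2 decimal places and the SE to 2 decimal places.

x̄_st ≈ 328.99, SE ≈ 2.50

x̄_st = Σ W_h x̄_h = (3900·371.9 + 4400·425.4 + 2300·101.3 + 700·232.1)/11300 = 328.99381
V̂(x̄_st) = Σ W_h² s_h²/n_h, with W_h = N_h/N and N = 11300:
  stratum A: (3900/11300)²·97.7²/973 = 1.16855
  stratum B: (4400/11300)²·157.0²/810 = 4.61384
  stratum C: (2300/11300)²·43.7²/325 = 0.243432
  stratum D: (700/11300)²·65.0²/77 = 0.21056
V̂(x̄_st) = 6.23639
SE(x̄_st) = √6.23639 = 2.49728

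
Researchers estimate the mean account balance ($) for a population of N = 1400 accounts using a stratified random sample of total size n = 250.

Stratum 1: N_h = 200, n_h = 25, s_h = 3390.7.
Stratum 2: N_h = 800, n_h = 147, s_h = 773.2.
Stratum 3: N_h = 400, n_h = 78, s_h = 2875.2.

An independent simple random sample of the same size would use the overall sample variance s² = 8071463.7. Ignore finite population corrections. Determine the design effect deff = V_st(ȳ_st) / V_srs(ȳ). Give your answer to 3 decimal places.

V̂(ȳ_st) = Σ W_h² s_h²/n_h, with W_h = N_h/N and N = 1400:
  stratum 1: (200/1400)²·3390.7²/25 = 9385.18
  stratum 2: (800/1400)²·773.2²/147 = 1327.98
  stratum 3: (400/1400)²·2875.2²/78 = 8651.78
V_st = 19364.9
V_srs = s²/n = 8071463.7/250 = 32285.9
deff = V_st / V_srs = 19364.9/32285.9 = 0.5998

deff ≈ 0.600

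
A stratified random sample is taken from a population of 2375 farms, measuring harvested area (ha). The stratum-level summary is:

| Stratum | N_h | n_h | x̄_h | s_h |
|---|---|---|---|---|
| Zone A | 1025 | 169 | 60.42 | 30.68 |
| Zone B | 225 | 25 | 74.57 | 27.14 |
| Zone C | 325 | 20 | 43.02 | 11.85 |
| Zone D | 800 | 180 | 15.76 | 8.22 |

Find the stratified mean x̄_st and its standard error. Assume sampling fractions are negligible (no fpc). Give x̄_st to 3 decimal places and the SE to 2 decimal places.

x̄_st = Σ W_h x̄_h = (1025·60.42 + 225·74.57 + 325·43.02 + 800·15.76)/2375 = 44.33611
V̂(x̄_st) = Σ W_h² s_h²/n_h, with W_h = N_h/N and N = 2375:
  stratum Zone A: (1025/2375)²·30.68²/169 = 1.0374
  stratum Zone B: (225/2375)²·27.14²/25 = 0.264434
  stratum Zone C: (325/2375)²·11.85²/20 = 0.131476
  stratum Zone D: (800/2375)²·8.22²/180 = 0.0425916
V̂(x̄_st) = 1.4759
SE(x̄_st) = √1.4759 = 1.21487

x̄_st ≈ 44.336, SE ≈ 1.21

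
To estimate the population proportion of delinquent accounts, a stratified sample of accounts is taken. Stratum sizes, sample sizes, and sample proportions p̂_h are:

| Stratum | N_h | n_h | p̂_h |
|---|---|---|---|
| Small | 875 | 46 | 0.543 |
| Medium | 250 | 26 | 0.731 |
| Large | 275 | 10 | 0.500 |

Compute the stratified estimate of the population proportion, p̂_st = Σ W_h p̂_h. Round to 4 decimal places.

p̂_st ≈ 0.5681

N = 1400; stratum weights W_h = N_h/N.
p̂_st = Σ W_h p̂_h = (875·0.543 + 250·0.731 + 275·0.500)/1400 = 0.56812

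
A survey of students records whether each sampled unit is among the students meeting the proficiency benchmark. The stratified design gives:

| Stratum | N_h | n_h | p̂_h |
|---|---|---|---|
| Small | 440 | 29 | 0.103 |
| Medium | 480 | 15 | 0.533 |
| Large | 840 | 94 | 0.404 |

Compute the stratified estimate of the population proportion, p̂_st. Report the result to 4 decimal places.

N = 1760; stratum weights W_h = N_h/N.
p̂_st = Σ W_h p̂_h = (440·0.103 + 480·0.533 + 840·0.404)/1760 = 0.36393

p̂_st ≈ 0.3639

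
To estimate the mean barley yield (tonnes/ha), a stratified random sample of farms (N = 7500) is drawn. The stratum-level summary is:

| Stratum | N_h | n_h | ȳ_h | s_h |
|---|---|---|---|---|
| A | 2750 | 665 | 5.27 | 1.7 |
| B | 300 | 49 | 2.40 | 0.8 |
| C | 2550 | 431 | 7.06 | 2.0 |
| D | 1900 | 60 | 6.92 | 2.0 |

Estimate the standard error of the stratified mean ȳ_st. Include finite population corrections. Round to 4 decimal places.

SE(ȳ_st) ≈ 0.0741

V̂(ȳ_st) = Σ W_h² (1 − n_h/N_h) s_h²/n_h, with W_h = N_h/N and N = 7500:
  stratum A: (2750/7500)²·(1 − 665/2750)·1.7²/665 = 0.000442988
  stratum B: (300/7500)²·(1 − 49/300)·0.8²/49 = 1.74846e-05
  stratum C: (2550/7500)²·(1 − 431/2550)·2.0²/431 = 0.00089152
  stratum D: (1900/7500)²·(1 − 60/1900)·2.0²/60 = 0.00414341
V̂(ȳ_st) = 0.0054954
SE(ȳ_st) = √0.0054954 = 0.074131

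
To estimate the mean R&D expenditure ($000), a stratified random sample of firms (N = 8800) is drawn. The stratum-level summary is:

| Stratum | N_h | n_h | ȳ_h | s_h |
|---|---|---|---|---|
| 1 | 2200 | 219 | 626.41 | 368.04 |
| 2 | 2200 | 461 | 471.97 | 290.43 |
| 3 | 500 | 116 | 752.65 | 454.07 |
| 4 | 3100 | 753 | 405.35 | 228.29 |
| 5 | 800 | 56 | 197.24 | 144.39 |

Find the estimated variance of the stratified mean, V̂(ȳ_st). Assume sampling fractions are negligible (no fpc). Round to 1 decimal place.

V̂(ȳ_st) ≈ 67.5

V̂(ȳ_st) = Σ W_h² s_h²/n_h, with W_h = N_h/N and N = 8800:
  stratum 1: (2200/8800)²·368.04²/219 = 38.6568
  stratum 2: (2200/8800)²·290.43²/461 = 11.4357
  stratum 3: (500/8800)²·454.07²/116 = 5.73802
  stratum 4: (3100/8800)²·228.29²/753 = 8.58889
  stratum 5: (800/8800)²·144.39²/56 = 3.07681
V̂(ȳ_st) = 67.4962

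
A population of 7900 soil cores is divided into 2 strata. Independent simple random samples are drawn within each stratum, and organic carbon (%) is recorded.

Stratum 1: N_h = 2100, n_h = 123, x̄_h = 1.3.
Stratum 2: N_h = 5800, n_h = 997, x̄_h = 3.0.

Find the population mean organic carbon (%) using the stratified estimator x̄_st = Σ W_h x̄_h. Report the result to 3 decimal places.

x̄_st ≈ 2.548

N = Σ N_h = 7900. Stratum weights W_h = N_h/N.
x̄_st = (2100·1.3 + 5800·3.0) / 7900 = 2.54810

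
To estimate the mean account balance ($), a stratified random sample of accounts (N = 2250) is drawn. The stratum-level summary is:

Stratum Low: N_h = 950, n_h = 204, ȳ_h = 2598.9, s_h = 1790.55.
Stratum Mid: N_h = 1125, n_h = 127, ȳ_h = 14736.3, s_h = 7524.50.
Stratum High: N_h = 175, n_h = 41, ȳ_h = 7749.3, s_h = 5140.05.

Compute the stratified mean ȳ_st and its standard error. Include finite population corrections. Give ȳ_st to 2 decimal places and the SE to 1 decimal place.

ȳ_st ≈ 9068.19, SE ≈ 322.6

ȳ_st = Σ W_h ȳ_h = (950·2598.9 + 1125·14736.3 + 175·7749.3)/2250 = 9068.18667
V̂(ȳ_st) = Σ W_h² (1 − n_h/N_h) s_h²/n_h, with W_h = N_h/N and N = 2250:
  stratum Low: (950/2250)²·(1 − 204/950)·1790.55²/204 = 2200.09
  stratum Mid: (1125/2250)²·(1 − 127/1125)·7524.50²/127 = 98871.2
  stratum High: (175/2250)²·(1 − 41/175)·5140.05²/41 = 2984.89
V̂(ȳ_st) = 104056
SE(ȳ_st) = √104056 = 322.577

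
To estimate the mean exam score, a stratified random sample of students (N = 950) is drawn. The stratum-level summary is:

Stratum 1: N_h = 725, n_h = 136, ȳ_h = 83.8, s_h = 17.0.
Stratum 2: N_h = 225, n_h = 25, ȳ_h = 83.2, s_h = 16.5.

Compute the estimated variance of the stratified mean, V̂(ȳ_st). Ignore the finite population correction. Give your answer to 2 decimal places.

V̂(ȳ_st) = Σ W_h² s_h²/n_h, with W_h = N_h/N and N = 950:
  stratum 1: (725/950)²·17.0²/136 = 1.23762
  stratum 2: (225/950)²·16.5²/25 = 0.610866
V̂(ȳ_st) = 1.84849

V̂(ȳ_st) ≈ 1.85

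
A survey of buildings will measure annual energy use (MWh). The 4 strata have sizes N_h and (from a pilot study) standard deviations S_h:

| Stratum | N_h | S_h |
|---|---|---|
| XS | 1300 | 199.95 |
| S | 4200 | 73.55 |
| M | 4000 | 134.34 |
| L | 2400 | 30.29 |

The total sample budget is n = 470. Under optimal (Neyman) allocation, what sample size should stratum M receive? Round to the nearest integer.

214

Neyman allocation: n_h = n · N_h S_h / Σ N_i S_i, with n = 470.
  stratum XS: N_h·S_h = 1300·199.95 = 259935.00
  stratum S: N_h·S_h = 4200·73.55 = 308910.00
  stratum M: N_h·S_h = 4000·134.34 = 537360.00
  stratum L: N_h·S_h = 2400·30.29 = 72696.00
Σ N_h S_h = 1178901.00
n for stratum M = 470·537360.00/1178901.00 = 214.233 → 214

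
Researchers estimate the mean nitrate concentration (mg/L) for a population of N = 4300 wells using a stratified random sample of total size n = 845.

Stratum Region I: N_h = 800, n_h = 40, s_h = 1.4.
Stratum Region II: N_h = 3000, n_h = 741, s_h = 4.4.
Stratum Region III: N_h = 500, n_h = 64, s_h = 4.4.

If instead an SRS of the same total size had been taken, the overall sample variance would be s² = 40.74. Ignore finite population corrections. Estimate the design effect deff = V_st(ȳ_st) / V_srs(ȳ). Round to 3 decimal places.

deff ≈ 0.384

V̂(ȳ_st) = Σ W_h² s_h²/n_h, with W_h = N_h/N and N = 4300:
  stratum Region I: (800/4300)²·1.4²/40 = 0.00169605
  stratum Region II: (3000/4300)²·4.4²/741 = 0.0127172
  stratum Region III: (500/4300)²·4.4²/64 = 0.00409005
V_st = 0.0185033
V_srs = s²/n = 40.74/845 = 0.048213
deff = V_st / V_srs = 0.0185033/0.048213 = 0.3838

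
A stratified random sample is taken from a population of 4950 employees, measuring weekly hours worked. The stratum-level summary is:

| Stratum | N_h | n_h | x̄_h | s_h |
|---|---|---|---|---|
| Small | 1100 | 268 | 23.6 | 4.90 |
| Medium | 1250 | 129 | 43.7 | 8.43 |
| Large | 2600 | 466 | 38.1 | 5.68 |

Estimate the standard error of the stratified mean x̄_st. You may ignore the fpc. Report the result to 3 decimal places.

SE(x̄_st) ≈ 0.242

V̂(x̄_st) = Σ W_h² s_h²/n_h, with W_h = N_h/N and N = 4950:
  stratum Small: (1100/4950)²·4.90²/268 = 0.00442418
  stratum Medium: (1250/4950)²·8.43²/129 = 0.0351298
  stratum Large: (2600/4950)²·5.68²/466 = 0.0191006
V̂(x̄_st) = 0.0586545
SE(x̄_st) = √0.0586545 = 0.242187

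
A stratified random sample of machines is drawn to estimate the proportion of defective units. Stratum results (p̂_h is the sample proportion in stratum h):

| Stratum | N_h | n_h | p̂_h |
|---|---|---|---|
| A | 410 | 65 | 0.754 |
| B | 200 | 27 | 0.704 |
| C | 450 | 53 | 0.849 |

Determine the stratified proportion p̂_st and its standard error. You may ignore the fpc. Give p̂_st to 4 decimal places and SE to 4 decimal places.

p̂_st ≈ 0.7849, SE ≈ 0.0341

N = 1060; stratum weights W_h = N_h/N.
p̂_st = Σ W_h p̂_h = (410·0.754 + 200·0.704 + 450·0.849)/1060 = 0.78490
V̂(p̂_st) = Σ W_h² p̂_h(1−p̂_h)/(n_h−1):
  stratum A: (410/1060)²·0.754·0.246/64 = 0.000433593
  stratum B: (200/1060)²·0.704·0.296/26 = 0.000285325
  stratum C: (450/1060)²·0.849·0.151/52 = 0.000444319
V̂(p̂_st) = 0.00116324; SE = √V̂ = 0.0341063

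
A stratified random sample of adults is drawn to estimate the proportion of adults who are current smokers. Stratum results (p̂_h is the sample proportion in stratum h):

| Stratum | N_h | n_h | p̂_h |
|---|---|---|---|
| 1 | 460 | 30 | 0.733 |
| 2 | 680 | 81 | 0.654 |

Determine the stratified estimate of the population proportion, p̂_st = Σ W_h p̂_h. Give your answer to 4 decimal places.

N = 1140; stratum weights W_h = N_h/N.
p̂_st = Σ W_h p̂_h = (460·0.733 + 680·0.654)/1140 = 0.68588

p̂_st ≈ 0.6859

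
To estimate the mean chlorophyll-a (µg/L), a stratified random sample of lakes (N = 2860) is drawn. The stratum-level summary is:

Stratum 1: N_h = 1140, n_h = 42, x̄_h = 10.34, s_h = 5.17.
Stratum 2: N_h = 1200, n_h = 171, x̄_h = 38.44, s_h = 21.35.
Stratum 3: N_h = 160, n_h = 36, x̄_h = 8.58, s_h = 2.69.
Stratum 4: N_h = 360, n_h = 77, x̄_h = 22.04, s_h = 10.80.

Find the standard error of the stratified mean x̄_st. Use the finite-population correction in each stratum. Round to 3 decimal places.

SE(x̄_st) ≈ 0.721

V̂(x̄_st) = Σ W_h² (1 − n_h/N_h) s_h²/n_h, with W_h = N_h/N and N = 2860:
  stratum 1: (1140/2860)²·(1 − 42/1140)·5.17²/42 = 0.0973883
  stratum 2: (1200/2860)²·(1 − 171/1200)·21.35²/171 = 0.402406
  stratum 3: (160/2860)²·(1 − 36/160)·2.69²/36 = 0.000487542
  stratum 4: (360/2860)²·(1 − 77/360)·10.80²/77 = 0.0188675
V̂(x̄_st) = 0.519149
SE(x̄_st) = √0.519149 = 0.72052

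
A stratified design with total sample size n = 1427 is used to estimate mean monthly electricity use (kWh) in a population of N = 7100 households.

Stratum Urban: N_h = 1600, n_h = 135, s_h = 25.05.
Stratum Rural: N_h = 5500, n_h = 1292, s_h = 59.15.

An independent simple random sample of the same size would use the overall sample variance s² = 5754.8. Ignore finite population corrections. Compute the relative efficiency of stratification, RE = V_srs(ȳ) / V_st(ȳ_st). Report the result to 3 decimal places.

RE ≈ 2.167

V̂(ȳ_st) = Σ W_h² s_h²/n_h, with W_h = N_h/N and N = 7100:
  stratum Urban: (1600/7100)²·25.05²/135 = 0.236051
  stratum Rural: (5500/7100)²·59.15²/1292 = 1.62501
V_st = 1.86106
V_srs = s²/n = 5754.8/1427 = 4.0328
Relative efficiency = V_srs / V_st = 4.0328/1.86106 = 2.1669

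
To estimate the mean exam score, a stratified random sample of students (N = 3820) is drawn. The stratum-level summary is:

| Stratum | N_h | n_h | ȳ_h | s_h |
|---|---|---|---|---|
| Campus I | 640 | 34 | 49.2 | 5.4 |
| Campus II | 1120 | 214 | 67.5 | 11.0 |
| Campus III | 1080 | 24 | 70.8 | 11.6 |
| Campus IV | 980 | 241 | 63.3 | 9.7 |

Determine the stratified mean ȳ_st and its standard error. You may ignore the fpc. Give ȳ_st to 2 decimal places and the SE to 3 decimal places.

ȳ_st = Σ W_h ȳ_h = (640·49.2 + 1120·67.5 + 1080·70.8 + 980·63.3)/3820 = 64.28953
V̂(ȳ_st) = Σ W_h² s_h²/n_h, with W_h = N_h/N and N = 3820:
  stratum Campus I: (640/3820)²·5.4²/34 = 0.0240736
  stratum Campus II: (1120/3820)²·11.0²/214 = 0.048605
  stratum Campus III: (1080/3820)²·11.6²/24 = 0.448152
  stratum Campus IV: (980/3820)²·9.7²/241 = 0.0256952
V̂(ȳ_st) = 0.546526
SE(ȳ_st) = √0.546526 = 0.739274

ȳ_st ≈ 64.29, SE ≈ 0.739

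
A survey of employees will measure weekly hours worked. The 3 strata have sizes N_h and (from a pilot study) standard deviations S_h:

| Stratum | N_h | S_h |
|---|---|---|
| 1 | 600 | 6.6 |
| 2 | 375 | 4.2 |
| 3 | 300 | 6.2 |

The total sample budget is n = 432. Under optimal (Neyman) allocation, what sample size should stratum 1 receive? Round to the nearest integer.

231

Neyman allocation: n_h = n · N_h S_h / Σ N_i S_i, with n = 432.
  stratum 1: N_h·S_h = 600·6.6 = 3960.00
  stratum 2: N_h·S_h = 375·4.2 = 1575.00
  stratum 3: N_h·S_h = 300·6.2 = 1860.00
Σ N_h S_h = 7395.00
n for stratum 1 = 432·3960.00/7395.00 = 231.335 → 231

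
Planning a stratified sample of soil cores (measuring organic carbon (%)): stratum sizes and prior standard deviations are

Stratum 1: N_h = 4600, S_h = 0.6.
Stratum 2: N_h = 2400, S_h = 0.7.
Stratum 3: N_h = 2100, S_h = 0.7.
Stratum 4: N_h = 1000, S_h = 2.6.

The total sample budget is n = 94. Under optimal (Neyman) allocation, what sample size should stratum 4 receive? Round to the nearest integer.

Neyman allocation: n_h = n · N_h S_h / Σ N_i S_i, with n = 94.
  stratum 1: N_h·S_h = 4600·0.6 = 2760.00
  stratum 2: N_h·S_h = 2400·0.7 = 1680.00
  stratum 3: N_h·S_h = 2100·0.7 = 1470.00
  stratum 4: N_h·S_h = 1000·2.6 = 2600.00
Σ N_h S_h = 8510.00
n for stratum 4 = 94·2600.00/8510.00 = 28.719 → 29

29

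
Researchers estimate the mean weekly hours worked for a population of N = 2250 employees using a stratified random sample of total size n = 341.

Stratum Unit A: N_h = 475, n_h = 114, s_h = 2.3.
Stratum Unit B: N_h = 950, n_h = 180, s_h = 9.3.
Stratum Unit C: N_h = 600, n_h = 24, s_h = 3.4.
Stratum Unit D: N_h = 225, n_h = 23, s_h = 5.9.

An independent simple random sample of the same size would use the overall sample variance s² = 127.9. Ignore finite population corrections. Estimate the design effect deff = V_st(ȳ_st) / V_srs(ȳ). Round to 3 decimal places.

V̂(ȳ_st) = Σ W_h² s_h²/n_h, with W_h = N_h/N and N = 2250:
  stratum Unit A: (475/2250)²·2.3²/114 = 0.00206811
  stratum Unit B: (950/2250)²·9.3²/180 = 0.0856595
  stratum Unit C: (600/2250)²·3.4²/24 = 0.0342519
  stratum Unit D: (225/2250)²·5.9²/23 = 0.0151348
V_st = 0.137114
V_srs = s²/n = 127.9/341 = 0.375073
deff = V_st / V_srs = 0.137114/0.375073 = 0.3656

deff ≈ 0.366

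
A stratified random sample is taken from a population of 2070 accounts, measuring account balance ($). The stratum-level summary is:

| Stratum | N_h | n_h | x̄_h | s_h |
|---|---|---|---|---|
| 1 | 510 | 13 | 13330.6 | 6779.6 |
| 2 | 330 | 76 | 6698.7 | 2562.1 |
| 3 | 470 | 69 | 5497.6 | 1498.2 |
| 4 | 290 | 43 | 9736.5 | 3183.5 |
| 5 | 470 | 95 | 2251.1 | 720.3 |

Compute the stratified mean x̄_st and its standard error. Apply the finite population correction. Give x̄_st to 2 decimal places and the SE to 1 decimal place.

x̄_st ≈ 7475.68, SE ≈ 465.2

x̄_st = Σ W_h x̄_h = (510·13330.6 + 330·6698.7 + 470·5497.6 + 290·9736.5 + 470·2251.1)/2070 = 7475.67681
V̂(x̄_st) = Σ W_h² (1 − n_h/N_h) s_h²/n_h, with W_h = N_h/N and N = 2070:
  stratum 1: (510/2070)²·(1 − 13/510)·6779.6²/13 = 209147
  stratum 2: (330/2070)²·(1 − 76/330)·2562.1²/76 = 1689.61
  stratum 3: (470/2070)²·(1 − 69/470)·1498.2²/69 = 1430.84
  stratum 4: (290/2070)²·(1 − 43/290)·3183.5²/43 = 3939.99
  stratum 5: (470/2070)²·(1 − 95/470)·720.3²/95 = 224.642
V̂(x̄_st) = 216432
SE(x̄_st) = √216432 = 465.222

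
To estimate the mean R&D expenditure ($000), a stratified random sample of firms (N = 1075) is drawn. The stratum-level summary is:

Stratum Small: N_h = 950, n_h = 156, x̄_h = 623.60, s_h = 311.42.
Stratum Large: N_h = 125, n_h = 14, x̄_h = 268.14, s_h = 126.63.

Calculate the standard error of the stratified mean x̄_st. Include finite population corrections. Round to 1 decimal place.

V̂(x̄_st) = Σ W_h² (1 − n_h/N_h) s_h²/n_h, with W_h = N_h/N and N = 1075:
  stratum Small: (950/1075)²·(1 − 156/950)·311.42²/156 = 405.785
  stratum Large: (125/1075)²·(1 − 14/125)·126.63²/14 = 13.7519
V̂(x̄_st) = 419.536
SE(x̄_st) = √419.536 = 20.4826

SE(x̄_st) ≈ 20.5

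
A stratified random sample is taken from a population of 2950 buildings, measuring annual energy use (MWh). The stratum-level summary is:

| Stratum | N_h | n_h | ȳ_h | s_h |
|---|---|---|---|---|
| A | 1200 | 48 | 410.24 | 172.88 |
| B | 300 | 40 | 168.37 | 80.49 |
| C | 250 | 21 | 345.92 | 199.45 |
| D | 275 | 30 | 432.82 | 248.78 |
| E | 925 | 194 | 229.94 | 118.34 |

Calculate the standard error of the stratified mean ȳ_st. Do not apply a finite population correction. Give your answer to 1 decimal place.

SE(ȳ_st) ≈ 12.0

V̂(ȳ_st) = Σ W_h² s_h²/n_h, with W_h = N_h/N and N = 2950:
  stratum A: (1200/2950)²·172.88²/48 = 103.031
  stratum B: (300/2950)²·80.49²/40 = 1.67503
  stratum C: (250/2950)²·199.45²/21 = 13.6046
  stratum D: (275/2950)²·248.78²/30 = 17.928
  stratum E: (925/2950)²·118.34²/194 = 7.09743
V̂(ȳ_st) = 143.336
SE(ȳ_st) = √143.336 = 11.9723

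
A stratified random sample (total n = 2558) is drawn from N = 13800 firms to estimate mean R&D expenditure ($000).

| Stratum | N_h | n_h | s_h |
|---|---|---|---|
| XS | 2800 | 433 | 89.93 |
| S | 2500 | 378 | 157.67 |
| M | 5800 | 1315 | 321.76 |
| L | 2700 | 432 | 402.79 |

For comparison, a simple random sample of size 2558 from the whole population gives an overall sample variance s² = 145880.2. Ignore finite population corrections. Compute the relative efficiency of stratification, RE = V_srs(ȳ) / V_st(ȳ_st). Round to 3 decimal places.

RE ≈ 1.827

V̂(ȳ_st) = Σ W_h² s_h²/n_h, with W_h = N_h/N and N = 13800:
  stratum XS: (2800/13800)²·89.93²/433 = 0.768916
  stratum S: (2500/13800)²·157.67²/378 = 2.15838
  stratum M: (5800/13800)²·321.76²/1315 = 13.9071
  stratum L: (2700/13800)²·402.79²/432 = 14.3762
V_st = 31.2105
V_srs = s²/n = 145880.2/2558 = 57.029
Relative efficiency = V_srs / V_st = 57.029/31.2105 = 1.8272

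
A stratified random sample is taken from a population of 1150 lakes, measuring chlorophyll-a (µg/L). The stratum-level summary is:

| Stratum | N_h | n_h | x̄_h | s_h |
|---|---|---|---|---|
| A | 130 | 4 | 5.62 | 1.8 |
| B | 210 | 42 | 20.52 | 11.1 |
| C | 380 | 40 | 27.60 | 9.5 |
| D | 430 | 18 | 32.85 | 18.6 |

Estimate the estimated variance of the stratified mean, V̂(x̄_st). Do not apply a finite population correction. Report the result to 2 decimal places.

V̂(x̄_st) ≈ 3.04

V̂(x̄_st) = Σ W_h² s_h²/n_h, with W_h = N_h/N and N = 1150:
  stratum A: (130/1150)²·1.8²/4 = 0.0103509
  stratum B: (210/1150)²·11.1²/42 = 0.0978227
  stratum C: (380/1150)²·9.5²/40 = 0.246353
  stratum D: (430/1150)²·18.6²/18 = 2.68717
V̂(x̄_st) = 3.04169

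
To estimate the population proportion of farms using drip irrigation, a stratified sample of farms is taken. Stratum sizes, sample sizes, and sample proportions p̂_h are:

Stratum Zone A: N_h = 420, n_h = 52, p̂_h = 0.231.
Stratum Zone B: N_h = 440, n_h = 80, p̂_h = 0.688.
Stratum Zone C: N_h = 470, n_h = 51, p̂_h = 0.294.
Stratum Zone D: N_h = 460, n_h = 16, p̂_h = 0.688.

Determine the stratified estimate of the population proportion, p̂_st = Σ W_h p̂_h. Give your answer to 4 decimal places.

p̂_st ≈ 0.4773

N = 1790; stratum weights W_h = N_h/N.
p̂_st = Σ W_h p̂_h = (420·0.231 + 440·0.688 + 470·0.294 + 460·0.688)/1790 = 0.47732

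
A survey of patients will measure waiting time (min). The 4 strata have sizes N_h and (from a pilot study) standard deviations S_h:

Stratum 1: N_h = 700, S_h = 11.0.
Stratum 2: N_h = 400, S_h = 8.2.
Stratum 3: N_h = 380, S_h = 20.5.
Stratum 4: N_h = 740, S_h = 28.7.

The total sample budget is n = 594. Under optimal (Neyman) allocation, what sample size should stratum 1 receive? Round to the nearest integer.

114

Neyman allocation: n_h = n · N_h S_h / Σ N_i S_i, with n = 594.
  stratum 1: N_h·S_h = 700·11.0 = 7700.00
  stratum 2: N_h·S_h = 400·8.2 = 3280.00
  stratum 3: N_h·S_h = 380·20.5 = 7790.00
  stratum 4: N_h·S_h = 740·28.7 = 21238.00
Σ N_h S_h = 40008.00
n for stratum 1 = 594·7700.00/40008.00 = 114.322 → 114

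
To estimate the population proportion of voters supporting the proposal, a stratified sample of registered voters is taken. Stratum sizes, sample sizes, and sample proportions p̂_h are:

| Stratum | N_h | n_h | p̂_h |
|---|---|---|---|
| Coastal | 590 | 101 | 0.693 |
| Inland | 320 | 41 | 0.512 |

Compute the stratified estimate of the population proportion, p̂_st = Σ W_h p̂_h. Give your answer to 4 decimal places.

N = 910; stratum weights W_h = N_h/N.
p̂_st = Σ W_h p̂_h = (590·0.693 + 320·0.512)/910 = 0.62935

p̂_st ≈ 0.6294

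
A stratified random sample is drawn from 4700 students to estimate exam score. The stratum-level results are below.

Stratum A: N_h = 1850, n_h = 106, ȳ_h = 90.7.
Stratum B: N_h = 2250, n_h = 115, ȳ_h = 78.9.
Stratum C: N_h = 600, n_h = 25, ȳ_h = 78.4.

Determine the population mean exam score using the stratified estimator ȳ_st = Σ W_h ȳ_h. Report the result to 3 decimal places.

ȳ_st ≈ 83.481

N = Σ N_h = 4700. Stratum weights W_h = N_h/N.
ȳ_st = (1850·90.7 + 2250·78.9 + 600·78.4) / 4700 = 83.48085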